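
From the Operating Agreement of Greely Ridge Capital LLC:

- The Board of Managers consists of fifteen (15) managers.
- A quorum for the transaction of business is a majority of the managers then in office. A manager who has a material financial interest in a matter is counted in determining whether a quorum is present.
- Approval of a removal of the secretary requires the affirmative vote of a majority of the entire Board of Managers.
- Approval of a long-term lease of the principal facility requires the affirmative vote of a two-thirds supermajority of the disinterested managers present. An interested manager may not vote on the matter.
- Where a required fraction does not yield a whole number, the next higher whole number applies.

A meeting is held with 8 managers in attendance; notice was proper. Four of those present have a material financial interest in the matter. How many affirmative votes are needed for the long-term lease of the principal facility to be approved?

The long-term lease of the principal facility requires two-thirds of the disinterested managers present (8 − 4 = 4).
2/3 of 4 = 2.67, rounded up to 3.

3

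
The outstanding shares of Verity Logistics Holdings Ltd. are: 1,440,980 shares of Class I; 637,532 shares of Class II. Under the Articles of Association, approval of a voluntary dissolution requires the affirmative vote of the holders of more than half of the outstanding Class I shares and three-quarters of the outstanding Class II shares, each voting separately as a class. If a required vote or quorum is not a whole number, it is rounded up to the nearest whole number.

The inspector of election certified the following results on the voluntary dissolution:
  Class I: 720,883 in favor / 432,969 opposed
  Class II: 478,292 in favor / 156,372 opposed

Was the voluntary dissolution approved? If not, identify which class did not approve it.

Approved — every class gave the required vote.

Class I: a majority of 1440980 is 720491; 720,491 required, 720,883 in favor — approved.
Class II: 3/4 of 637532 = 478149; 478,149 required, 478,292 in favor — approved.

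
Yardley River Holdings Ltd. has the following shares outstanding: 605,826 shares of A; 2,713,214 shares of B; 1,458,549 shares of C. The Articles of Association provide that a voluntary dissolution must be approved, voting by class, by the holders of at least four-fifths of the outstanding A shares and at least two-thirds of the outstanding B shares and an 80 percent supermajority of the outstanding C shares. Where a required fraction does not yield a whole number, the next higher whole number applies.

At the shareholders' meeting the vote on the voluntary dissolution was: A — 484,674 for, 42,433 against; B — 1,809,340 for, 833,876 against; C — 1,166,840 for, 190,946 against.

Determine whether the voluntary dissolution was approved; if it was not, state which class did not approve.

Approved — every class gave the required vote.

A: 4/5 of 605826 = 484660.80, rounded up to 484661; 484,661 required, 484,674 in favor — approved.
B: 2/3 of 2713214 = 1808809.33, rounded up to 1808810; 1,808,810 required, 1,809,340 in favor — approved.
C: 4/5 of 1458549 = 1166839.20, rounded up to 1166840; 1,166,840 required, 1,166,840 in favor — approved.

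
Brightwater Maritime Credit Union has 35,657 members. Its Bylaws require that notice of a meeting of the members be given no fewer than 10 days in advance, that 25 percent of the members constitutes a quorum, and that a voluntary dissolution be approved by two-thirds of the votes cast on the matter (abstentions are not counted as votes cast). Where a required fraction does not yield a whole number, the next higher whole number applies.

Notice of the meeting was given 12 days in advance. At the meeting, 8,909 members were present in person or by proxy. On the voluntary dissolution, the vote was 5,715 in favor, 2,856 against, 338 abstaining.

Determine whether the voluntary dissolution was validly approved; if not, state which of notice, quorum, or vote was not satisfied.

Notice: 12 days given; 10 required. Satisfied.
Quorum: 25% of 35,657 = 8,914.25, rounded up to 8,915; 8,909 present. Not satisfied.
Vote: requires two-thirds of the votes cast (8,909 − 338 abstaining = 8,571); 2/3 of 8571 = 5714, so 5,714 needed; 5,715 in favor. Satisfied.

Invalid — quorum requirement not satisfied.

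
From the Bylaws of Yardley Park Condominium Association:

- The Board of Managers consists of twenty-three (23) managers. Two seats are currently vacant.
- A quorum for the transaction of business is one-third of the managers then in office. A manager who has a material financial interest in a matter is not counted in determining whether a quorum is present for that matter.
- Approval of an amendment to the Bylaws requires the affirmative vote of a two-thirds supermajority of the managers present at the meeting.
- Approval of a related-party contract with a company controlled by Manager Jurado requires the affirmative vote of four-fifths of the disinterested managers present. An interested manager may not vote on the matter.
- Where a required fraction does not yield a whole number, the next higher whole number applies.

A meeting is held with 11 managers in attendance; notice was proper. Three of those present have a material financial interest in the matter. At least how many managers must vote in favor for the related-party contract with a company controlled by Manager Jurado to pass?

7

The related-party contract with a company controlled by Manager Jurado requires four-fifths of the disinterested managers present (11 − 3 = 8).
4/5 of 8 = 6.40, rounded up to 7.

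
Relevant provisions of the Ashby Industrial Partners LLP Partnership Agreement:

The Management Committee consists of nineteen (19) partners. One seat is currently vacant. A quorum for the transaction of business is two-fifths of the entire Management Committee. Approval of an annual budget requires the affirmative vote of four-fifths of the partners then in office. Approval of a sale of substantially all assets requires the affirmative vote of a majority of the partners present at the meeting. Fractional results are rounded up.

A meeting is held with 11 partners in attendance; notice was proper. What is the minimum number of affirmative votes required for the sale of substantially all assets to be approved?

6

The sale of substantially all assets requires a majority of the partners present (11).
A majority of 11 is 6.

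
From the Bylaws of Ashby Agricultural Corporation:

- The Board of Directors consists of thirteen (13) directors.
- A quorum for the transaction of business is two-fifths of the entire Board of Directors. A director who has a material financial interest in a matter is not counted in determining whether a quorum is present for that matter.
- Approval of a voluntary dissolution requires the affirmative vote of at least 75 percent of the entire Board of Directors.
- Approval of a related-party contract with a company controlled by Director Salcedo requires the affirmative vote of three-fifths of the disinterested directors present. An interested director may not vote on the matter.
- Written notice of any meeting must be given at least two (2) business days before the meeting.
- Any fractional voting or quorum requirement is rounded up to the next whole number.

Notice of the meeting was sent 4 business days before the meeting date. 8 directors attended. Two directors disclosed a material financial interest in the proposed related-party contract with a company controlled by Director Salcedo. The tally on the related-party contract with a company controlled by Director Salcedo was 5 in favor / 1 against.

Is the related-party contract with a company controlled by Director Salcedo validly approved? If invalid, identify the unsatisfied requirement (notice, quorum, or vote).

Valid — all requirements satisfied.

Notice: 4 business days given; 2 required (4 ≥ 2). Satisfied.
Quorum: 8 present, but the 2 interested directors do not count, leaving 6. Quorum is 6. Satisfied.
Vote: the related-party contract with a company controlled by Director Salcedo requires three-fifths of the disinterested directors present (8 − 2 = 6). 3/5 of 6 = 3.60, rounded up to 4, so 4 affirmative votes are needed; 5 voted in favor. Satisfied.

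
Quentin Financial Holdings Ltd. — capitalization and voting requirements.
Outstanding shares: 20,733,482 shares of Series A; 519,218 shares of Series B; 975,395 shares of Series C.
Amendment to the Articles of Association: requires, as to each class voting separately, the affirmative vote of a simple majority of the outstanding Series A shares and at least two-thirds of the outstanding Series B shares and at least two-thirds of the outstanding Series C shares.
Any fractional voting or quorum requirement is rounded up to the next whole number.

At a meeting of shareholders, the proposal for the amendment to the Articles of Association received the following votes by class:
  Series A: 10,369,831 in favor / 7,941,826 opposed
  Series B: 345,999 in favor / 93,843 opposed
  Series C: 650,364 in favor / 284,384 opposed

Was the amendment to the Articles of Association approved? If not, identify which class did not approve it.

Series A: a majority of 20733482 is 10366742; 10,366,742 required, 10,369,831 in favor — approved.
Series B: 2/3 of 519218 = 346145.33, rounded up to 346146; 346,146 required, 345,999 in favor — not approved.
Series C: 2/3 of 975395 = 650263.33, rounded up to 650264; 650,264 required, 650,364 in favor — approved.

Not approved — the Series B shares did not give the required vote.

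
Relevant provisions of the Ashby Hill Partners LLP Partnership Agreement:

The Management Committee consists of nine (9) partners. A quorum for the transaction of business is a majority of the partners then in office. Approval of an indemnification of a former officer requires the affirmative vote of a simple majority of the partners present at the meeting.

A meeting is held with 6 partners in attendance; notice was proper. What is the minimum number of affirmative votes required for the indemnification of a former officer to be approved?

The indemnification of a former officer requires a majority of the partners present (6).
A majority of 6 is 4.

4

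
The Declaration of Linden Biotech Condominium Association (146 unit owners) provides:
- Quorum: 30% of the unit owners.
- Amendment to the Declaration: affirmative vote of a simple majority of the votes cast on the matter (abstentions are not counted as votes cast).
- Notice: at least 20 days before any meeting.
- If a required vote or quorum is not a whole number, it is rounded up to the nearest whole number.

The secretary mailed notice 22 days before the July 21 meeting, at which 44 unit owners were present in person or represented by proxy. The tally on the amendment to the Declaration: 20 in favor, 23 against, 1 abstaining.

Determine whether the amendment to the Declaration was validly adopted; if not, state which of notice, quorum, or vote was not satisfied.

Notice: 22 days given; 20 required. Satisfied.
Quorum: 30% of 146 = 43.80, rounded up to 44; 44 present. Satisfied.
Vote: requires a majority of the votes cast (44 − 1 abstaining = 43); a majority of 43 is 22, so 22 needed; 20 in favor. Not satisfied.

Invalid — vote requirement not satisfied.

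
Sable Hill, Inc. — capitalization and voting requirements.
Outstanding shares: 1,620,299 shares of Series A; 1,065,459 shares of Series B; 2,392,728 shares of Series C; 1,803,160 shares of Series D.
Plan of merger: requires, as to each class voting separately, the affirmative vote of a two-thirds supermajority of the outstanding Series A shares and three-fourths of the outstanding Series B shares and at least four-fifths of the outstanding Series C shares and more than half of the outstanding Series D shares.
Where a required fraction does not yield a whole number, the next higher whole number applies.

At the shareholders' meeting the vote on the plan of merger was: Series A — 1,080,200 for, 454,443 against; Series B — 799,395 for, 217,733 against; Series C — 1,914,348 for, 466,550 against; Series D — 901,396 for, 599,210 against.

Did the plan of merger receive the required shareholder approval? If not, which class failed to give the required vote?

Series A: 2/3 of 1620299 = 1080199.33, rounded up to 1080200; 1,080,200 required, 1,080,200 in favor — approved.
Series B: 3/4 of 1065459 = 799094.25, rounded up to 799095; 799,095 required, 799,395 in favor — approved.
Series C: 4/5 of 2392728 = 1914182.40, rounded up to 1914183; 1,914,183 required, 1,914,348 in favor — approved.
Series D: a majority of 1803160 is 901581; 901,581 required, 901,396 in favor — not approved.

Not approved — the Series D shares did not give the required vote.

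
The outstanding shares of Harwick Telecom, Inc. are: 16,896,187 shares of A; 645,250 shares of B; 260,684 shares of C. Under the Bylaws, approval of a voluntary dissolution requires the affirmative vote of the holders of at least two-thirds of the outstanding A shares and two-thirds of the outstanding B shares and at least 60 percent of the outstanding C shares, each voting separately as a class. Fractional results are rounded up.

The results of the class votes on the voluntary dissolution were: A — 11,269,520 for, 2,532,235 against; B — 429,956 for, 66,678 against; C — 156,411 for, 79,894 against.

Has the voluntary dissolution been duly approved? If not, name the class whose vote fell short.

A: 2/3 of 16896187 = 11264124.67, rounded up to 11264125; 11,264,125 required, 11,269,520 in favor — approved.
B: 2/3 of 645250 = 430166.67, rounded up to 430167; 430,167 required, 429,956 in favor — not approved.
C: 3/5 of 260684 = 156410.40, rounded up to 156411; 156,411 required, 156,411 in favor — approved.

Not approved — the B shares did not give the required vote.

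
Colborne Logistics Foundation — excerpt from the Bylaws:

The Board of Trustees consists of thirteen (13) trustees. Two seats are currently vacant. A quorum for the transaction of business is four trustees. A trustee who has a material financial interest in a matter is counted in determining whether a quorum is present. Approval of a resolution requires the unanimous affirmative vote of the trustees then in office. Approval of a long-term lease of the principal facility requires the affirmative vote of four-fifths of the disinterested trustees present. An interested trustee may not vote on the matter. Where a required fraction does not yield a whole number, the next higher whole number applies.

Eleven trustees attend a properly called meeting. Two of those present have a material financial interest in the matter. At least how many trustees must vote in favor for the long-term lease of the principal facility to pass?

The long-term lease of the principal facility requires four-fifths of the disinterested trustees present (11 − 2 = 9).
4/5 of 9 = 7.20, rounded up to 8.

8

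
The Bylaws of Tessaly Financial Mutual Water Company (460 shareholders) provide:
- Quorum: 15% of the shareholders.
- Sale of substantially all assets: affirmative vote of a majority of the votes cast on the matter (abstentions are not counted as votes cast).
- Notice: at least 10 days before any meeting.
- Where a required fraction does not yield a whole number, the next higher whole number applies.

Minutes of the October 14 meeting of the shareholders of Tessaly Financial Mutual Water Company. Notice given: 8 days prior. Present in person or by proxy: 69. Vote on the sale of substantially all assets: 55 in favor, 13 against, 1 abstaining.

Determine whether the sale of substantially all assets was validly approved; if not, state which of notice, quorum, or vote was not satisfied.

Notice: 8 days given; 10 required. Not satisfied.
Quorum: 15% of 460 = 69; 69 present. Satisfied.
Vote: requires a majority of the votes cast (69 − 1 abstaining = 68); a majority of 68 is 35, so 35 needed; 55 in favor. Satisfied.

Invalid — notice requirement not satisfied.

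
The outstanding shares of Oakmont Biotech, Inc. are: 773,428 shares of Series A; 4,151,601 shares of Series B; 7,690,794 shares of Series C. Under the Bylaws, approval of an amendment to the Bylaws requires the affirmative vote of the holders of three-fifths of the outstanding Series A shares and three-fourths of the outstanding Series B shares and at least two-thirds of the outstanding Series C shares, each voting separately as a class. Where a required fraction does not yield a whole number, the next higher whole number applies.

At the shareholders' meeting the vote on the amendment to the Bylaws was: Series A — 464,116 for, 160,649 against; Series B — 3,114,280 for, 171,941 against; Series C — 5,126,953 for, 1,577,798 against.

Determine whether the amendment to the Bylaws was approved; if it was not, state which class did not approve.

Series A: 3/5 of 773428 = 464056.80, rounded up to 464057; 464,057 required, 464,116 in favor — approved.
Series B: 3/4 of 4151601 = 3113700.75, rounded up to 3113701; 3,113,701 required, 3,114,280 in favor — approved.
Series C: 2/3 of 7690794 = 5127196; 5,127,196 required, 5,126,953 in favor — not approved.

Not approved — the Series C shares did not give the required vote.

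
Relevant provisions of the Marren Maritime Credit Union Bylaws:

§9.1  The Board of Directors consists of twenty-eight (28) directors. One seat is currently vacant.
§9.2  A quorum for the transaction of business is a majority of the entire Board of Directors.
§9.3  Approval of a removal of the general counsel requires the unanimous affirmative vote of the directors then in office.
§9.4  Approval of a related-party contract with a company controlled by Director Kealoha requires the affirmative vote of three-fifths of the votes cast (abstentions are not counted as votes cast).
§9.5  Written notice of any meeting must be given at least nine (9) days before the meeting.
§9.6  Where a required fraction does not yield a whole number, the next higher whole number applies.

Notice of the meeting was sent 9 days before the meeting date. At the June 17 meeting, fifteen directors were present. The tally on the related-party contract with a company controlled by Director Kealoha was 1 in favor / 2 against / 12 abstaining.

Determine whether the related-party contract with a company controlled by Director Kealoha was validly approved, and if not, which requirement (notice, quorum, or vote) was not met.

Notice: 9 days given; 9 required (9 ≥ 9). Satisfied.
Quorum: 15 present; quorum is 15. Satisfied.
Vote: the related-party contract with a company controlled by Director Kealoha requires three-fifths of the votes cast (15 present − 12 abstaining = 3). 3/5 of 3 = 1.80, rounded up to 2, so 2 affirmative votes are needed; 1 voted in favor. Not satisfied.

Invalid — vote requirement not satisfied.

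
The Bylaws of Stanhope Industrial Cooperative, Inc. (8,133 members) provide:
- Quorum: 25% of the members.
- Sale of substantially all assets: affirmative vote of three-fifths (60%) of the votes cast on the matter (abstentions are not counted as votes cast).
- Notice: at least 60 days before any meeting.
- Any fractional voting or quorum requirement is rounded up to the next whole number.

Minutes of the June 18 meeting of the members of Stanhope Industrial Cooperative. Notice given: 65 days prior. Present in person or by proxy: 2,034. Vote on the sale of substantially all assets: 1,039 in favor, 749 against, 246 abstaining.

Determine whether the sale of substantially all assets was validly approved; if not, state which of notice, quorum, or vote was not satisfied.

Invalid — vote requirement not satisfied.

Notice: 65 days given; 60 required. Satisfied.
Quorum: 25% of 8,133 = 2,033.25, rounded up to 2,034; 2,034 present. Satisfied.
Vote: requires three-fifths of the votes cast (2,034 − 246 abstaining = 1,788); 3/5 of 1788 = 1072.80, rounded up to 1073, so 1,073 needed; 1,039 in favor. Not satisfied.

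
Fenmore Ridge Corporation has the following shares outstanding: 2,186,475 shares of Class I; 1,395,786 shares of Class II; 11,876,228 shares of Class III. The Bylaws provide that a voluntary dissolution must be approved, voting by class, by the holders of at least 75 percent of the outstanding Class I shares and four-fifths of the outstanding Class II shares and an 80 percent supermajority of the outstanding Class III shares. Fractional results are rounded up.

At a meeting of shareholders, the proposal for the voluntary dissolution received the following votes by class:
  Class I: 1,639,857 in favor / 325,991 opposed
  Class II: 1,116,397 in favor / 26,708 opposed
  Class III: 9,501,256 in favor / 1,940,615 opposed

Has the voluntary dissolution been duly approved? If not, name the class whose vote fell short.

Not approved — the Class II shares did not give the required vote.

Class I: 3/4 of 2186475 = 1639856.25, rounded up to 1639857; 1,639,857 required, 1,639,857 in favor — approved.
Class II: 4/5 of 1395786 = 1116628.80, rounded up to 1116629; 1,116,629 required, 1,116,397 in favor — not approved.
Class III: 4/5 of 11876228 = 9500982.40, rounded up to 9500983; 9,500,983 required, 9,501,256 in favor — approved.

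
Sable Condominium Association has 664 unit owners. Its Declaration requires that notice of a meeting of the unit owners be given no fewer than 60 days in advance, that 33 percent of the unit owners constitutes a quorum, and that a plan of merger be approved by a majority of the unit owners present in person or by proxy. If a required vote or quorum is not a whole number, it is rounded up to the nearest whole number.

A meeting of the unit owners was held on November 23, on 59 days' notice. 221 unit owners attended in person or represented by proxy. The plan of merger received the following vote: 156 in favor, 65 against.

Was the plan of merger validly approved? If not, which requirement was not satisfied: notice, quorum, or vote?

Notice: 59 days given; 60 required. Not satisfied.
Quorum: 33% of 664 = 219.12, rounded up to 220; 221 present. Satisfied.
Vote: requires a majority of those present (221); a majority of 221 is 111, so 111 needed; 156 in favor. Satisfied.

Invalid — notice requirement not satisfied.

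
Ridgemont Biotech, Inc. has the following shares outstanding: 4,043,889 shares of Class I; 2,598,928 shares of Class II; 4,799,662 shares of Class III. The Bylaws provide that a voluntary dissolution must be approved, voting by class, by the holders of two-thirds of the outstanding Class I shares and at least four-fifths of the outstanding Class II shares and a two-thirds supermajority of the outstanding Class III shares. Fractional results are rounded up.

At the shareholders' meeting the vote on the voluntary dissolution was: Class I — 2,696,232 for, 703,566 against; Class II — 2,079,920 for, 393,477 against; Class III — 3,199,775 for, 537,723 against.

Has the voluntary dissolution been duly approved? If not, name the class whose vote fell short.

Class I: 2/3 of 4043889 = 2695926; 2,695,926 required, 2,696,232 in favor — approved.
Class II: 4/5 of 2598928 = 2079142.40, rounded up to 2079143; 2,079,143 required, 2,079,920 in favor — approved.
Class III: 2/3 of 4799662 = 3199774.67, rounded up to 3199775; 3,199,775 required, 3,199,775 in favor — approved.

Approved — every class gave the required vote.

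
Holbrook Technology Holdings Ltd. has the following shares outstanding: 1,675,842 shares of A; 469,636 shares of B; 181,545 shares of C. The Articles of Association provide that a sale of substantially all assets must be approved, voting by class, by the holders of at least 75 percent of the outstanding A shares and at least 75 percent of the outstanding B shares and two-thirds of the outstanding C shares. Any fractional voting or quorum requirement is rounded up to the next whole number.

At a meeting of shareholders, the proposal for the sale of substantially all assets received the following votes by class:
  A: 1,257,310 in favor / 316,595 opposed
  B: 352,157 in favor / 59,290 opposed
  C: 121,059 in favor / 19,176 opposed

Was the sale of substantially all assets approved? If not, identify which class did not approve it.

Not approved — the B shares did not give the required vote.

A: 3/4 of 1675842 = 1256881.50, rounded up to 1256882; 1,256,882 required, 1,257,310 in favor — approved.
B: 3/4 of 469636 = 352227; 352,227 required, 352,157 in favor — not approved.
C: 2/3 of 181545 = 121030; 121,030 required, 121,059 in favor — approved.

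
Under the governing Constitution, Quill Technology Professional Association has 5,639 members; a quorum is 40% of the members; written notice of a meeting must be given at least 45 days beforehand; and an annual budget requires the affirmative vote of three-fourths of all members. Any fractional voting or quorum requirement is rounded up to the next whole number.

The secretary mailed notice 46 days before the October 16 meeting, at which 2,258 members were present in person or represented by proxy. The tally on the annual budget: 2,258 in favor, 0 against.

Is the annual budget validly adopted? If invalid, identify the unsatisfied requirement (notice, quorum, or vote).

Invalid — vote requirement not satisfied.

Notice: 46 days given; 45 required. Satisfied.
Quorum: 40% of 5,639 = 2,255.60, rounded up to 2,256; 2,258 present. Satisfied.
Vote: requires three-fourths of all members (5,639); 3/4 of 5639 = 4229.25, rounded up to 4230, so 4,230 needed; 2,258 in favor. Not satisfied.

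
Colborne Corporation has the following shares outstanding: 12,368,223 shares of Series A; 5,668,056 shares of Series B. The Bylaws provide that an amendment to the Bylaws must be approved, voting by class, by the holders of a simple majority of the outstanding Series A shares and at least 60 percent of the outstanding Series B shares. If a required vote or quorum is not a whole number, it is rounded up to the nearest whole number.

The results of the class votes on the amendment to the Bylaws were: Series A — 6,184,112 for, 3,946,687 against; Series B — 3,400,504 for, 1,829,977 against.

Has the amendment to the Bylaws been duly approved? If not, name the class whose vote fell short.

Not approved — the Series B shares did not give the required vote.

Series A: a majority of 12368223 is 6184112; 6,184,112 required, 6,184,112 in favor — approved.
Series B: 3/5 of 5668056 = 3400833.60, rounded up to 3400834; 3,400,834 required, 3,400,504 in favor — not approved.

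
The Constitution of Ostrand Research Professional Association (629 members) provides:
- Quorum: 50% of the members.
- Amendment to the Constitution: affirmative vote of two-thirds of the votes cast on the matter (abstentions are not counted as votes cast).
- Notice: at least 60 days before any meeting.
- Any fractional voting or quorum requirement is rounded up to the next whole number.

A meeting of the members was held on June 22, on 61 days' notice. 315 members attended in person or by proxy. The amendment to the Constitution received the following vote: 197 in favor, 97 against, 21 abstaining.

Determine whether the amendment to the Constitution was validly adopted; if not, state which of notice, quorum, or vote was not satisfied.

Notice: 61 days given; 60 required. Satisfied.
Quorum: 50% of 629 = 314.50, rounded up to 315; 315 present. Satisfied.
Vote: requires two-thirds of the votes cast (315 − 21 abstaining = 294); 2/3 of 294 = 196, so 196 needed; 197 in favor. Satisfied.

Valid — all requirements satisfied.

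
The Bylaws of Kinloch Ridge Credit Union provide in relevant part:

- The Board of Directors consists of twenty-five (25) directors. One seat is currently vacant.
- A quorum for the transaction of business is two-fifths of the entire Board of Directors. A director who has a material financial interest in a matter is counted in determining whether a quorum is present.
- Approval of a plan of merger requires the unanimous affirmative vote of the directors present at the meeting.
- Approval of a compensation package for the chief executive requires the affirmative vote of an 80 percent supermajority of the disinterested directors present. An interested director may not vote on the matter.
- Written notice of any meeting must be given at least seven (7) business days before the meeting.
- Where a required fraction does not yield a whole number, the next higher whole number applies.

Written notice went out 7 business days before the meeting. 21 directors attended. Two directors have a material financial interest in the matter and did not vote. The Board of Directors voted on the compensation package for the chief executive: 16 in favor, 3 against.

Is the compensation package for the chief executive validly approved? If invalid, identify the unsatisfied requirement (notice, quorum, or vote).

Notice: 7 business days given; 7 required (7 ≥ 7). Satisfied.
Quorum: 21 present (interested directors count toward quorum); quorum is 10. Satisfied.
Vote: the compensation package for the chief executive requires four-fifths of the disinterested directors present (21 − 2 = 19). 4/5 of 19 = 15.20, rounded up to 16, so 16 affirmative votes are needed; 16 voted in favor. Satisfied.

Valid — all requirements satisfied.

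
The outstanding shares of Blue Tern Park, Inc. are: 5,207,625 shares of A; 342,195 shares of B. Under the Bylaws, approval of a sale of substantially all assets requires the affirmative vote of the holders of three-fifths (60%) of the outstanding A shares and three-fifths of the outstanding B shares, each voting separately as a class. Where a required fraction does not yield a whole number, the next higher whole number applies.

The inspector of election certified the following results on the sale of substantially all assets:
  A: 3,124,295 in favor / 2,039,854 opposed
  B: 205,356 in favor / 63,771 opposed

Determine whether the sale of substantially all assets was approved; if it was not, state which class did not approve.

Not approved — the A shares did not give the required vote.

A: 3/5 of 5207625 = 3124575; 3,124,575 required, 3,124,295 in favor — not approved.
B: 3/5 of 342195 = 205317; 205,317 required, 205,356 in favor — approved.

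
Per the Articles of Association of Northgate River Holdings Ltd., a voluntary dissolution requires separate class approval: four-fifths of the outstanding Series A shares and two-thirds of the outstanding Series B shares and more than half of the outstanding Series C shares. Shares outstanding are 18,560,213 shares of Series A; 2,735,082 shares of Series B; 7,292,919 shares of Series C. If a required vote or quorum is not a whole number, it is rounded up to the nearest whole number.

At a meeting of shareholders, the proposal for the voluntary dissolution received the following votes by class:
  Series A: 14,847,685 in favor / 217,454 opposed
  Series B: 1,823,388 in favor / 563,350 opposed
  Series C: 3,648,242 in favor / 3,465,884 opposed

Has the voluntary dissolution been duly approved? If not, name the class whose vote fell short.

Series A: 4/5 of 18560213 = 14848170.40, rounded up to 14848171; 14,848,171 required, 14,847,685 in favor — not approved.
Series B: 2/3 of 2735082 = 1823388; 1,823,388 required, 1,823,388 in favor — approved.
Series C: a majority of 7292919 is 3646460; 3,646,460 required, 3,648,242 in favor — approved.

Not approved — the Series A shares did not give the required vote.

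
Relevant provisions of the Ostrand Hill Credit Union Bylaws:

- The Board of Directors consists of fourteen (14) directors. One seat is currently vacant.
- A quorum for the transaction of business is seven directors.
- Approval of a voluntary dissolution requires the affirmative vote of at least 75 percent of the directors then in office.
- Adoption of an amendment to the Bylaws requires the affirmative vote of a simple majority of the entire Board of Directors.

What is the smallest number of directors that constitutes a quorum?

The quorum is fixed at 7.

7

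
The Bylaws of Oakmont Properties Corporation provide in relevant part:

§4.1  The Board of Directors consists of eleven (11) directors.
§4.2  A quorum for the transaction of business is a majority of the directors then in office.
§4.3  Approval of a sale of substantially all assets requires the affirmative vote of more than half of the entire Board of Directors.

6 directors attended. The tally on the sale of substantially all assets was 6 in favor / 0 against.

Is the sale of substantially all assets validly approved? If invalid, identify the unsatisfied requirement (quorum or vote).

Quorum: 6 present; quorum is 6. Satisfied.
Vote: the sale of substantially all assets requires a majority of the entire Board of Directors (11). A majority of 11 is 6, so 6 affirmative votes are needed; 6 voted in favor. Satisfied.

Valid — all requirements satisfied.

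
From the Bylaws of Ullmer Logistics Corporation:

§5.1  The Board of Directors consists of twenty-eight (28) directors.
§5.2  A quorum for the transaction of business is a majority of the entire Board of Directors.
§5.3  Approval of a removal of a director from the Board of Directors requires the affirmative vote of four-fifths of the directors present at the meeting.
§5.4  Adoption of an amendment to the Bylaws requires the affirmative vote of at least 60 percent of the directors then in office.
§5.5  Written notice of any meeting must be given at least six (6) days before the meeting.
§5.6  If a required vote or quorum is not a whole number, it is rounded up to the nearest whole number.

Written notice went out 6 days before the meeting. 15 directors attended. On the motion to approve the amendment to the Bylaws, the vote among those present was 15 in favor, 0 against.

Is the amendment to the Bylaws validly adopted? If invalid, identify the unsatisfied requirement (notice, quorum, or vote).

Notice: 6 days given; 6 required (6 ≥ 6). Satisfied.
Quorum: 15 present; quorum is 15. Satisfied.
Vote: the amendment to the Bylaws requires three-fifths of the directors then in office (28). 3/5 of 28 = 16.80, rounded up to 17, so 17 affirmative votes are needed; 15 voted in favor. Not satisfied.

Invalid — vote requirement not satisfied.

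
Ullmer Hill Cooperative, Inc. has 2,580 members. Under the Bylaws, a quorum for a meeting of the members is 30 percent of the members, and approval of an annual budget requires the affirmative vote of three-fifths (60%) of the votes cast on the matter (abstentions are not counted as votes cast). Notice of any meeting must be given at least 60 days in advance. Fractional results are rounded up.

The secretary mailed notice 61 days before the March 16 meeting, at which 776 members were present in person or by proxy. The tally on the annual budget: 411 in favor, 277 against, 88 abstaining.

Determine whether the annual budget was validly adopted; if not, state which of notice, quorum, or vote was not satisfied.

Notice: 61 days given; 60 required. Satisfied.
Quorum: 30% of 2,580 = 774; 776 present. Satisfied.
Vote: requires three-fifths of the votes cast (776 − 88 abstaining = 688); 3/5 of 688 = 412.80, rounded up to 413, so 413 needed; 411 in favor. Not satisfied.

Invalid — vote requirement not satisfied.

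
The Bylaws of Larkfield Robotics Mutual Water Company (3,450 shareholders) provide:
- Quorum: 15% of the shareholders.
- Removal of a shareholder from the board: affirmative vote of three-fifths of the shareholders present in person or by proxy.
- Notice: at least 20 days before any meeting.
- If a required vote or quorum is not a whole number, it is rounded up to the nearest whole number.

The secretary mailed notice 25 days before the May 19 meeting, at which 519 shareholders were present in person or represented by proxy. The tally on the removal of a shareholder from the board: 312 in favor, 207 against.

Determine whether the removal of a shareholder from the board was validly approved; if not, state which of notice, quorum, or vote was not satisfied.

Notice: 25 days given; 20 required. Satisfied.
Quorum: 15% of 3,450 = 517.50, rounded up to 518; 519 present. Satisfied.
Vote: requires three-fifths of those present (519); 3/5 of 519 = 311.40, rounded up to 312, so 312 needed; 312 in favor. Satisfied.

Valid — all requirements satisfied.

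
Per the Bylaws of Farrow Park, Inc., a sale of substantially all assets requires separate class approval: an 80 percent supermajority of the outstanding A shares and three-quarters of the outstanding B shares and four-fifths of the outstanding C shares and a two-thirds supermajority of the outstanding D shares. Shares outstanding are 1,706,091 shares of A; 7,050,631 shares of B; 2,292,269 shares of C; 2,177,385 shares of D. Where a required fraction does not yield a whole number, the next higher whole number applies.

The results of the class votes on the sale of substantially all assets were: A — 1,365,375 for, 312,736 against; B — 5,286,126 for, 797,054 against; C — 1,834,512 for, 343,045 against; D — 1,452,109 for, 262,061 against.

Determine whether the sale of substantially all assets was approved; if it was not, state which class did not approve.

A: 4/5 of 1706091 = 1364872.80, rounded up to 1364873; 1,364,873 required, 1,365,375 in favor — approved.
B: 3/4 of 7050631 = 5287973.25, rounded up to 5287974; 5,287,974 required, 5,286,126 in favor — not approved.
C: 4/5 of 2292269 = 1833815.20, rounded up to 1833816; 1,833,816 required, 1,834,512 in favor — approved.
D: 2/3 of 2177385 = 1451590; 1,451,590 required, 1,452,109 in favor — approved.

Not approved — the B shares did not give the required vote.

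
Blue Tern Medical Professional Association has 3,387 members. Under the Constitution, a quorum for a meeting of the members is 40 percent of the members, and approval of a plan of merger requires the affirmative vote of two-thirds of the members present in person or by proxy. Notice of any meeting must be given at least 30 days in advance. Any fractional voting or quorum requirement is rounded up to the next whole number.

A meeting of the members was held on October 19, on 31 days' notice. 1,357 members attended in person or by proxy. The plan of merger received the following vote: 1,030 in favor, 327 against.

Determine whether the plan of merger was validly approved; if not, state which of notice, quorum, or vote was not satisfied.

Notice: 31 days given; 30 required. Satisfied.
Quorum: 40% of 3,387 = 1,354.80, rounded up to 1,355; 1,357 present. Satisfied.
Vote: requires two-thirds of those present (1,357); 2/3 of 1357 = 904.67, rounded up to 905, so 905 needed; 1,030 in favor. Satisfied.

Valid — all requirements satisfied.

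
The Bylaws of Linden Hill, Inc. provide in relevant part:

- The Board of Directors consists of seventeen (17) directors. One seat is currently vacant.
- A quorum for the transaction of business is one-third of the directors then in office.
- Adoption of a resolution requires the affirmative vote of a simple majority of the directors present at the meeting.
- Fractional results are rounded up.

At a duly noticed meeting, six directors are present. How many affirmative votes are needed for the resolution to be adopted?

4

The resolution requires a majority of the directors present (6).
A majority of 6 is 4.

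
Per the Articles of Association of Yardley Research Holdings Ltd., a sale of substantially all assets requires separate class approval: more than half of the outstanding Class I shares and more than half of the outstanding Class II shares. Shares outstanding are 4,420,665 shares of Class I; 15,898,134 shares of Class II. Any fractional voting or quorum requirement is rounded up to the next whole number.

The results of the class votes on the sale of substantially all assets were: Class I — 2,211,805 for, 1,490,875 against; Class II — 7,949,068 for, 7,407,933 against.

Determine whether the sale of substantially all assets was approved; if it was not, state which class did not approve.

Approved — every class gave the required vote.

Class I: a majority of 4420665 is 2210333; 2,210,333 required, 2,211,805 in favor — approved.
Class II: a majority of 15898134 is 7949068; 7,949,068 required, 7,949,068 in favor — approved.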